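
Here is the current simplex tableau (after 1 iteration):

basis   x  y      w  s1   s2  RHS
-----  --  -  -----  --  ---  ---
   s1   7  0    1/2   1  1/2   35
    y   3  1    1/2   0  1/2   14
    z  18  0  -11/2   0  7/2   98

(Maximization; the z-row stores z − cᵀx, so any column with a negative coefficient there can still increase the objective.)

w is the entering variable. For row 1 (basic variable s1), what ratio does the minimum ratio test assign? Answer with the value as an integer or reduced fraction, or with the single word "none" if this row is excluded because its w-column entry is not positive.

Ratio = RHS / (w entry) = 35 / (1/2) = 70.

70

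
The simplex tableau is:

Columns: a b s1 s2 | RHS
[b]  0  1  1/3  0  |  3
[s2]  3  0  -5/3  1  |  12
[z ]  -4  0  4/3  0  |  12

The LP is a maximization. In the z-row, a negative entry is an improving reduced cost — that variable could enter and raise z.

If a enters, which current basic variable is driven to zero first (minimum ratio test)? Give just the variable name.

Ratios: row 1 (b): entry 0 ≤ 0, skip; row 2 (s2): 12/3 = 4.
Minimum ratio 4 is in the s2 row, so s2 leaves.

s2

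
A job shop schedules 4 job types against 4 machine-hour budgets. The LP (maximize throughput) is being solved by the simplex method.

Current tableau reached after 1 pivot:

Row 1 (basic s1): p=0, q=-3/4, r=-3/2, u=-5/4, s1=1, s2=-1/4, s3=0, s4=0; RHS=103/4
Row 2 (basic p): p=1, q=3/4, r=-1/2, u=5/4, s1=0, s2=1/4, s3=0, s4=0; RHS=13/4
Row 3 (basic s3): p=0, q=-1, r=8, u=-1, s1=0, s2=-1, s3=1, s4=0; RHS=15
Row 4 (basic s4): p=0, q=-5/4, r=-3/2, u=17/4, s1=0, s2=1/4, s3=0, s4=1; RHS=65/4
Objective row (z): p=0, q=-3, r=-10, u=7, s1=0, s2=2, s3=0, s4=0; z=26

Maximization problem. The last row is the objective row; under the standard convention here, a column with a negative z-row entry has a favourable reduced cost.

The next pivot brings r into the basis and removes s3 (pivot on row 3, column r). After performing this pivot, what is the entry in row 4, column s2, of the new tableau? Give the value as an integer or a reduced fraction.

Pivot element is row 3, column r: 8.
Normalize row 3: new (row 3, s2) = (-1)/8 = -1/8.
row 4 ← row 4 − (-3/2)·(new row 3): 1/4 − (-3/2)·(-1/8) = 1/16.

1/16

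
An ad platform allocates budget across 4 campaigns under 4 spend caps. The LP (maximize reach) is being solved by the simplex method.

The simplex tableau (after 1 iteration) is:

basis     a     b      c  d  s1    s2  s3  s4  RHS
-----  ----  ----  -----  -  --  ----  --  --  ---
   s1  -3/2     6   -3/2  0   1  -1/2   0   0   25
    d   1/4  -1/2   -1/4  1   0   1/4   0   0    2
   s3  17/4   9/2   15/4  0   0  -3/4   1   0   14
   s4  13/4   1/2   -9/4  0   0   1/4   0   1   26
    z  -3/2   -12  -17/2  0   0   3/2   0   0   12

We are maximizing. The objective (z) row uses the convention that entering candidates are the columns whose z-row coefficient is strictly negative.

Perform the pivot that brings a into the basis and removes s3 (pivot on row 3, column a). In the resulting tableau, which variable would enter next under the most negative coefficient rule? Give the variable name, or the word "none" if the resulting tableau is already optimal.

b

Pivot element 17/4. New z-row = old z-row − (-3/2)·(row 3/(17/4)).
Updated z-row coefficients: a: 0, b: -177/17, c: -122/17, d: 0, s1: 0, s2: 21/17, s3: 6/17, s4: 0.
The most negative is -177/17 in column b, so b would enter next.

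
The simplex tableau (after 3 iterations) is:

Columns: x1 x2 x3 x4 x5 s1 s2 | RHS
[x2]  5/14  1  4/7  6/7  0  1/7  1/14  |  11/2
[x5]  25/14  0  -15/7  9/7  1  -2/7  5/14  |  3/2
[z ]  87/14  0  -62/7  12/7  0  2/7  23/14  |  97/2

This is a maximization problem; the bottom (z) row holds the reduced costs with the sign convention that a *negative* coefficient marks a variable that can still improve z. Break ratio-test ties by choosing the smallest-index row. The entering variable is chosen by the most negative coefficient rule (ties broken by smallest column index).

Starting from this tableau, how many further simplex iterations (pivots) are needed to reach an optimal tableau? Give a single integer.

pivot: x3 in, x2 out → z = 535/4
No improving column remains; optimal.

1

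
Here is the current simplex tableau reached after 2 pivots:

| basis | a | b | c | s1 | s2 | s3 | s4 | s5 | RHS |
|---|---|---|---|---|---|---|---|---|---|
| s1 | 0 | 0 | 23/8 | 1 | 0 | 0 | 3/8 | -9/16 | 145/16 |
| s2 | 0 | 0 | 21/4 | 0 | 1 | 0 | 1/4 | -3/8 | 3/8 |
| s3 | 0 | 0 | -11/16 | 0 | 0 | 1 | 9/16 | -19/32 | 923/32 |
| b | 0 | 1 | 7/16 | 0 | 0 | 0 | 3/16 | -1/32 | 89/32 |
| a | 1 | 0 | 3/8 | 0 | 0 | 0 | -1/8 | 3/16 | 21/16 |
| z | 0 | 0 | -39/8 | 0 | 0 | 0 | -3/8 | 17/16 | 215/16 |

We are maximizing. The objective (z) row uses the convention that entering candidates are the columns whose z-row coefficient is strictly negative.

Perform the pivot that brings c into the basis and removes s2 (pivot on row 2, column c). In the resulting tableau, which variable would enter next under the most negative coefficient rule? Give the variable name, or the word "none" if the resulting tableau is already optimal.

s4

Pivot element 21/4. New z-row = old z-row − (-39/8)·(row 2/(21/4)).
Updated z-row coefficients: a: 0, b: 0, c: 0, s1: 0, s2: 13/14, s3: 0, s4: -1/7, s5: 5/7.
The most negative is -1/7 in column s4, so s4 would enter next.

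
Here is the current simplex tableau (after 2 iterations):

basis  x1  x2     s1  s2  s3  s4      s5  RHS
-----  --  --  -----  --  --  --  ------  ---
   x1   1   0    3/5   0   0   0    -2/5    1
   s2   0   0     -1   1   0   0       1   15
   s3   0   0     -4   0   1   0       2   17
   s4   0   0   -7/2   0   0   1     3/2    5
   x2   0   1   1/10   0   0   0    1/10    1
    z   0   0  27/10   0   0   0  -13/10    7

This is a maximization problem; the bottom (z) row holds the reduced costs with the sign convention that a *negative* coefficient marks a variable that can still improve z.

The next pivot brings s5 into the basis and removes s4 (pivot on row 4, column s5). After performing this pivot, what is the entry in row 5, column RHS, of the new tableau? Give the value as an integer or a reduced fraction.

Pivot element is row 4, column s5: 3/2.
Normalize row 4: new (row 4, RHS) = 5/(3/2) = 10/3.
row 5 ← row 5 − (1/10)·(new row 4): 1 − (1/10)·(10/3) = 2/3.

2/3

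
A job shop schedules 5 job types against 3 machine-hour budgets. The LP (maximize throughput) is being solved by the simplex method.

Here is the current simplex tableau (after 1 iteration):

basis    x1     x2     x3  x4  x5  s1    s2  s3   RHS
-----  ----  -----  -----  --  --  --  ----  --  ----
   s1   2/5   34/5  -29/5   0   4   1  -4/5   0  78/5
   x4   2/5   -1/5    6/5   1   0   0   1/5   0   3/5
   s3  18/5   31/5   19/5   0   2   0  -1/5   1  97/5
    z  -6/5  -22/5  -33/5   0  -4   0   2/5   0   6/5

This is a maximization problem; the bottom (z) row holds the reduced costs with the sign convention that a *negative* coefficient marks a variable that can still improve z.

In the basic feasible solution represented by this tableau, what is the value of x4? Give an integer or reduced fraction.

x4 is basic (row 2); its value is the RHS of that row: 3/5.

3/5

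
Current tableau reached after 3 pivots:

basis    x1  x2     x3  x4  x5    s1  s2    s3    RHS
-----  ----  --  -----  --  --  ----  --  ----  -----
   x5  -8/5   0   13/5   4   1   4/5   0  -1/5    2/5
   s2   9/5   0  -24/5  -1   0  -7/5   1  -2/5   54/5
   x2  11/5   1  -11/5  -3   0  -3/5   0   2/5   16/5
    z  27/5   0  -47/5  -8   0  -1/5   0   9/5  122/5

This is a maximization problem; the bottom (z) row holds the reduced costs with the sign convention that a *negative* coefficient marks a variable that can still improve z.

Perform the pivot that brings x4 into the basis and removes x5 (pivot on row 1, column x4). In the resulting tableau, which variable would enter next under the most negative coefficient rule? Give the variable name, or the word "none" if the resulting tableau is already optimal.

x3

Pivot element 4. New z-row = old z-row − (-8)·(row 1/4).
Updated z-row coefficients: x1: 11/5, x2: 0, x3: -21/5, x4: 0, x5: 2, s1: 7/5, s2: 0, s3: 7/5.
The most negative is -21/5 in column x3, so x3 would enter next.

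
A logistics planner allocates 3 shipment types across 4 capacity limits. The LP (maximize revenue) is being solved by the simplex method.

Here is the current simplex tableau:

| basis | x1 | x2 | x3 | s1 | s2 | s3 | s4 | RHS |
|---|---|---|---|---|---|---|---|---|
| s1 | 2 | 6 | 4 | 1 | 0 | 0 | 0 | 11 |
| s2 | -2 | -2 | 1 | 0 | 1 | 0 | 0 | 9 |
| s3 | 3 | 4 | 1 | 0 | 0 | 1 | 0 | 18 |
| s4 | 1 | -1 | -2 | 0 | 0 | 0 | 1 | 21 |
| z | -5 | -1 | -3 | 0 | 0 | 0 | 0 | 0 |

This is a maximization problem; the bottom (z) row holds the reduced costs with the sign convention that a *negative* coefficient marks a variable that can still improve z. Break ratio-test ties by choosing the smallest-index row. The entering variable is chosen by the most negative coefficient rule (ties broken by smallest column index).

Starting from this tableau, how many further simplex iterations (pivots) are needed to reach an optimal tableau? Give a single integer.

1

pivot: x1 in, s1 out → z = 55/2
No improving column remains; optimal.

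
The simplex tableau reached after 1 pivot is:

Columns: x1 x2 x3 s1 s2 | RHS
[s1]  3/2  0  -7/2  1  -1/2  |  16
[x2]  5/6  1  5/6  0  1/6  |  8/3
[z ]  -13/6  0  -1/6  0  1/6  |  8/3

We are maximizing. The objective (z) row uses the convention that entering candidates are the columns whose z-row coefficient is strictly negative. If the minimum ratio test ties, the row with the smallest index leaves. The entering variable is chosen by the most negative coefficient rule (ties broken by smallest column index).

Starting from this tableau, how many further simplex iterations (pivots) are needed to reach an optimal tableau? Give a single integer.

pivot: x1 in, x2 out → z = 48/5
No improving column remains; optimal.

1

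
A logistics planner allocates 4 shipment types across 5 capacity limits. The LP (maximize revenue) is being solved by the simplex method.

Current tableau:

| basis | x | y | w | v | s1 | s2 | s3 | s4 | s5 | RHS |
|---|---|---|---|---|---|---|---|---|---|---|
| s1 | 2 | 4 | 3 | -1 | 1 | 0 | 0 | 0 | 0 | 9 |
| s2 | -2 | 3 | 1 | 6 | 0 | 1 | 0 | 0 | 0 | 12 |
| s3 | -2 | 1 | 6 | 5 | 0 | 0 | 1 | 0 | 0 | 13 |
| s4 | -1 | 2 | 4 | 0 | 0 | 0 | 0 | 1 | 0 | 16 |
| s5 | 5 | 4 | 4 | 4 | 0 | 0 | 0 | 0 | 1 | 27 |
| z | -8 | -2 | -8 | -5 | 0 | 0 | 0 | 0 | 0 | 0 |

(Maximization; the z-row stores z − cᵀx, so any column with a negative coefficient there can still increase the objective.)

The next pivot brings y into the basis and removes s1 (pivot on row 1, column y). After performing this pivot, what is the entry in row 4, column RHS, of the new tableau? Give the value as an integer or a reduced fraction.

23/2

Pivot element is row 1, column y: 4.
Normalize row 1: new (row 1, RHS) = 9/4 = 9/4.
row 4 ← row 4 − 2·(new row 1): 16 − 2·(9/4) = 23/2.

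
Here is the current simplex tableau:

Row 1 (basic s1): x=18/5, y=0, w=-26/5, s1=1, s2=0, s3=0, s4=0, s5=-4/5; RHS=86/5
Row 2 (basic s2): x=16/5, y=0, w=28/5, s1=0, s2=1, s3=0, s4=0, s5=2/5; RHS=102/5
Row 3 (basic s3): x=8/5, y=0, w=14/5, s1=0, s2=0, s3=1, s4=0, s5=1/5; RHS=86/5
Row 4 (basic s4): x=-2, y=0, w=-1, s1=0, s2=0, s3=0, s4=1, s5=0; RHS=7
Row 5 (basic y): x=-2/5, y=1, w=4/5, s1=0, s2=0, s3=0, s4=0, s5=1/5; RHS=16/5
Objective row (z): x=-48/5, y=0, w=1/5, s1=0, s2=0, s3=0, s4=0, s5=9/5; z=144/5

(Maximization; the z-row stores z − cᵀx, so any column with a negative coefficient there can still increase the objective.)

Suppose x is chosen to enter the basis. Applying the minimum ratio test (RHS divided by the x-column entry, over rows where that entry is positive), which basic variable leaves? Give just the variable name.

s1

Ratios: row 1 (s1): (86/5)/(18/5) = 43/9; row 2 (s2): (102/5)/(16/5) = 51/8; row 3 (s3): (86/5)/(8/5) = 43/4; row 4 (s4): entry -2 ≤ 0, skip; row 5 (y): entry -2/5 ≤ 0, skip.
Minimum ratio 43/9 is in the s1 row, so s1 leaves.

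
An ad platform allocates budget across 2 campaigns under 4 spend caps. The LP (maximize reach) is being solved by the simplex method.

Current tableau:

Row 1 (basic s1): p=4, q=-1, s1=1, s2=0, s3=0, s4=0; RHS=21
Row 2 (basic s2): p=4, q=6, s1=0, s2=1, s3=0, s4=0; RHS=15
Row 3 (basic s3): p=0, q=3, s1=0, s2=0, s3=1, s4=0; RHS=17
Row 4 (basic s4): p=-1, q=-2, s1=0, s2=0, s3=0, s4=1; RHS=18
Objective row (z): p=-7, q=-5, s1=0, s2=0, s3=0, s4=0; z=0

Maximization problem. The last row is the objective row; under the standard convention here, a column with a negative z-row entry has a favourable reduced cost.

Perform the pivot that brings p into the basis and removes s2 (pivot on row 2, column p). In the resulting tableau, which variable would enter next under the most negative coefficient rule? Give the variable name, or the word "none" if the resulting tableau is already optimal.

none

Pivot element 4. New z-row = old z-row − (-7)·(row 2/4).
Updated z-row coefficients: p: 0, q: 11/2, s1: 0, s2: 7/4, s3: 0, s4: 0.
No coefficient is strictly negative; the tableau after this pivot is optimal.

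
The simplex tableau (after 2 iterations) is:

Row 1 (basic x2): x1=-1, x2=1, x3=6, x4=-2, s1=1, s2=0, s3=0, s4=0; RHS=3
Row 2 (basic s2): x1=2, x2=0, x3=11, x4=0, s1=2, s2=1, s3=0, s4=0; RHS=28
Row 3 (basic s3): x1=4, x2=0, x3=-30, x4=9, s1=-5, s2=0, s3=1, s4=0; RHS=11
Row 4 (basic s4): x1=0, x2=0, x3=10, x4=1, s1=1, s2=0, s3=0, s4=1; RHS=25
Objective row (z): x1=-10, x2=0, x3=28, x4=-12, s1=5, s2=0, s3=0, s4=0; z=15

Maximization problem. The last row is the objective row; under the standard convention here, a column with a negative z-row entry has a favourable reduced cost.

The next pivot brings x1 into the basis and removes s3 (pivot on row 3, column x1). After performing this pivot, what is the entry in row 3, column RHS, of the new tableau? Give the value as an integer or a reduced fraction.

Pivot element is row 3, column x1: 4.
Normalize row 3: new (row 3, RHS) = 11/4 = 11/4.
Row 3 is the pivot row, so the entry is 11/4.

11/4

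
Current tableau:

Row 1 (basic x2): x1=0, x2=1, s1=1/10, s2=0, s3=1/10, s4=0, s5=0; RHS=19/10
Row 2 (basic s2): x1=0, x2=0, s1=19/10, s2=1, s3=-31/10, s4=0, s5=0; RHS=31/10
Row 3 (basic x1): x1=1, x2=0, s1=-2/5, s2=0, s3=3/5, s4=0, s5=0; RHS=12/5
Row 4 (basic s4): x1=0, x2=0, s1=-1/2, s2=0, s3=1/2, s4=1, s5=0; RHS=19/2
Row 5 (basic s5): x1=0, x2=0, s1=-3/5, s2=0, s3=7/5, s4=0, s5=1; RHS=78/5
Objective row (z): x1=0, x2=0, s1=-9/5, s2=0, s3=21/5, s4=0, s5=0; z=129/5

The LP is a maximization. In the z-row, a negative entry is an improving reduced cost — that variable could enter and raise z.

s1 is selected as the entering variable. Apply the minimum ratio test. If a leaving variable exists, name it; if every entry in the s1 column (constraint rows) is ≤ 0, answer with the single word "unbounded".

Ratios: row 1 (x2): (19/10)/(1/10) = 19; row 2 (s2): (31/10)/(19/10) = 31/19; row 3 (x1): entry -2/5 ≤ 0, skip; row 4 (s4): entry -1/2 ≤ 0, skip; row 5 (s5): entry -3/5 ≤ 0, skip.
Minimum ratio is in the s2 row, so s2 leaves.

s2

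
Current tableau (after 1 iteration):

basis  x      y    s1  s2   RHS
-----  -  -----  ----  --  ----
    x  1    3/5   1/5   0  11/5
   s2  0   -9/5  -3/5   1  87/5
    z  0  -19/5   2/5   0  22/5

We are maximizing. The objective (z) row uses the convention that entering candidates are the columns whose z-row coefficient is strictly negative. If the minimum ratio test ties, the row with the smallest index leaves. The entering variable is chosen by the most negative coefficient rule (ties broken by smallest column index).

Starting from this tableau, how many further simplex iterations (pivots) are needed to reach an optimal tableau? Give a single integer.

1

pivot: y in, x out → z = 55/3
No improving column remains; optimal.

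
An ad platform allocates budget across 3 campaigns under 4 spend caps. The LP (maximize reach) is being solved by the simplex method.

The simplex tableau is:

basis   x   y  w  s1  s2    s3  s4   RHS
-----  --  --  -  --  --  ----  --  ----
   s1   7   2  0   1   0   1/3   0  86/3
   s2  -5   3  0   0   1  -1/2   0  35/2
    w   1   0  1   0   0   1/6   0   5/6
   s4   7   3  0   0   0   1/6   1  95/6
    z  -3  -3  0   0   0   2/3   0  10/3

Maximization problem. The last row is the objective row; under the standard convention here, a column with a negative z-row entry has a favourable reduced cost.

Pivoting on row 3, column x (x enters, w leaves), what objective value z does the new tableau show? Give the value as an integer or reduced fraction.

Minimum ratio for x: (5/6)/1 = 5/6.
z changes by −(z-row coeff of x)·ratio = −(-3)·(5/6) = 5/2.
New z = 10/3 + (5/2) = 35/6.

35/6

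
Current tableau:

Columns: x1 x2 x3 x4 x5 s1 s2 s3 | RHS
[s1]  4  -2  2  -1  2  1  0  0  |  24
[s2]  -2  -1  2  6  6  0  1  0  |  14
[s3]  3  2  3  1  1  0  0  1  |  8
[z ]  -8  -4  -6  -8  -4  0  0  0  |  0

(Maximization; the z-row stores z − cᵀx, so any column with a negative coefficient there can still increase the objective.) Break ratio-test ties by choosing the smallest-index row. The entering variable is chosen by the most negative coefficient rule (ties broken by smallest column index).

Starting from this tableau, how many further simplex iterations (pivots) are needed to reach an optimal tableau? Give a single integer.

pivot: x1 in, s3 out → z = 64/3
pivot: x4 in, s2 out → z = 184/5
No improving column remains; optimal.

2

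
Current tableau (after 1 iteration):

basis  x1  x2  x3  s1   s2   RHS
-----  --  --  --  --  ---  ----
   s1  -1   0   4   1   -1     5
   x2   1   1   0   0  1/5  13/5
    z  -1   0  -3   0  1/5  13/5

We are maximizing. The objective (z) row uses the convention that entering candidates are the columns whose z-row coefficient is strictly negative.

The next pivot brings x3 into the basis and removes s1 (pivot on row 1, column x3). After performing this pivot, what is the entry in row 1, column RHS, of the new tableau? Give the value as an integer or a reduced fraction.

Pivot element is row 1, column x3: 4.
Normalize row 1: new (row 1, RHS) = 5/4 = 5/4.
Row 1 is the pivot row, so the entry is 5/4.

5/4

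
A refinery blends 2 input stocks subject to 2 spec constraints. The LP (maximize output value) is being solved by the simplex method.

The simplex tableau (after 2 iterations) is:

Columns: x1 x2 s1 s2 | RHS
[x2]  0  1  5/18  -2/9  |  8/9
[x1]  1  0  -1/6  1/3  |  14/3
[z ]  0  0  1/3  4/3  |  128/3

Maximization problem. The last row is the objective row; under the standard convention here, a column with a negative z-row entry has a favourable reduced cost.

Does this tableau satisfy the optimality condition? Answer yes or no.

No objective-row coefficient is strictly negative, so no entering variable exists; the tableau is optimal.

yes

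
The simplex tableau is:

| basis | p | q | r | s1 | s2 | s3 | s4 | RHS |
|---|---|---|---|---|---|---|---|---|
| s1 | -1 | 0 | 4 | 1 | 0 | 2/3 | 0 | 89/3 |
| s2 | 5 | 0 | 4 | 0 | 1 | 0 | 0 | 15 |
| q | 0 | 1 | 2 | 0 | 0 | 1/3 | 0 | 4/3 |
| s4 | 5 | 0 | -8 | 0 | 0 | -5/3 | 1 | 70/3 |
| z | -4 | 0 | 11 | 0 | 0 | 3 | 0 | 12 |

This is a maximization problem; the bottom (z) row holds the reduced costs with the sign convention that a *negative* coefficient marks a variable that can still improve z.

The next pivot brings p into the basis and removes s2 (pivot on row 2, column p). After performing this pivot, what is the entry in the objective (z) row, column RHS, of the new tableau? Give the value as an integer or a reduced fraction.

Pivot element is row 2, column p: 5.
Normalize row 2: new (row 2, RHS) = 15/5 = 3.
z-row ← z-row − (-4)·(new row 2): 12 − (-4)·3 = 24.

24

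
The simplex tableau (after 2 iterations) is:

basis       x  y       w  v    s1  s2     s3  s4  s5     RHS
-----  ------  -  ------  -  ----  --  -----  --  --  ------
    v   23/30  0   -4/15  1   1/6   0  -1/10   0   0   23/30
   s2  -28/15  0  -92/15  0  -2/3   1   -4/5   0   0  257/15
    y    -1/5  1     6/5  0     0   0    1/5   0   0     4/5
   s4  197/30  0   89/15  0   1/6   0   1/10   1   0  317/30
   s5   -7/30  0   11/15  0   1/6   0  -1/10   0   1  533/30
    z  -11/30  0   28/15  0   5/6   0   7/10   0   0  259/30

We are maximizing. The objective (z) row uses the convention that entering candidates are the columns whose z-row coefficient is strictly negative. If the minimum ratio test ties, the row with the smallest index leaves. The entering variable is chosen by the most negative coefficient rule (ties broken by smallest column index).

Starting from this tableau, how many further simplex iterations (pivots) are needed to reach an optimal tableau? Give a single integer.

pivot: x in, v out → z = 9
No improving column remains; optimal.

1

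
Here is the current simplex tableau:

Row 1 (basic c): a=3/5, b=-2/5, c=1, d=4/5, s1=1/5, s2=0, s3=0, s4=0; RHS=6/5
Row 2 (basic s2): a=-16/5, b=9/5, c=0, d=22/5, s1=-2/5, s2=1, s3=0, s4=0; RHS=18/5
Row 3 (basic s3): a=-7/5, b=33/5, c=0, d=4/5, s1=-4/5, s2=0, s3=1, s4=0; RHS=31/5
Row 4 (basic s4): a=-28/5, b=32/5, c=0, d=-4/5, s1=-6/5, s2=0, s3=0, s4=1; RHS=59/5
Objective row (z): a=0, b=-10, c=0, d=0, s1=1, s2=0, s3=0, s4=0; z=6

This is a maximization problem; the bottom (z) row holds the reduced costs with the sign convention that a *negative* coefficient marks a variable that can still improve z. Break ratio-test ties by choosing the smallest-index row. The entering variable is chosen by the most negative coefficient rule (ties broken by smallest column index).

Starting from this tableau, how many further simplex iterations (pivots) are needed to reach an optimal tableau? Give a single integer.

2

pivot: b in, s3 out → z = 508/33
pivot: a in, c out → z = 372/17
No improving column remains; optimal.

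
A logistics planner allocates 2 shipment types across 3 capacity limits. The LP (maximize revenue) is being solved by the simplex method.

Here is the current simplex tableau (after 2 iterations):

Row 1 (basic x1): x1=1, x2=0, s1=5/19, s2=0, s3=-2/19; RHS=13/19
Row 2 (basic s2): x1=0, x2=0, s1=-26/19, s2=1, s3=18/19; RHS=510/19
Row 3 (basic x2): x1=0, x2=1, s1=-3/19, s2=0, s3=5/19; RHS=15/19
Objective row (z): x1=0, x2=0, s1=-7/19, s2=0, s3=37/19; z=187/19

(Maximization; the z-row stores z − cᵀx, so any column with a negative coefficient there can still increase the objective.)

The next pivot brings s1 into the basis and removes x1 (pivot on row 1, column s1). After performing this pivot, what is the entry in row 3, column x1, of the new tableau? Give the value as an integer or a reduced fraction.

Pivot element is row 1, column s1: 5/19.
Normalize row 1: new (row 1, x1) = 1/(5/19) = 19/5.
row 3 ← row 3 − (-3/19)·(new row 1): 0 − (-3/19)·(19/5) = 3/5.

3/5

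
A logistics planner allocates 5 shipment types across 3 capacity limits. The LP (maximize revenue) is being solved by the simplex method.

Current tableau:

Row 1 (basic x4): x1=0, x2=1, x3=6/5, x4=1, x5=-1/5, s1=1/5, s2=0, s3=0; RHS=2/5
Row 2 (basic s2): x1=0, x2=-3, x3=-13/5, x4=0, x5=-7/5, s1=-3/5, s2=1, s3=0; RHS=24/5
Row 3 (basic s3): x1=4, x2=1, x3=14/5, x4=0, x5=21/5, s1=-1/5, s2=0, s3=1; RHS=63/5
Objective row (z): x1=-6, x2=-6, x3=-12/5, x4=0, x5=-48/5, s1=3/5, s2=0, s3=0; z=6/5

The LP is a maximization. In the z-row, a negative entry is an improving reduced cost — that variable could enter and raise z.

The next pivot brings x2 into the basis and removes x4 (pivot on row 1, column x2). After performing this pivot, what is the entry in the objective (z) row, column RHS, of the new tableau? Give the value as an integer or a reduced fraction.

18/5

Pivot element is row 1, column x2: 1.
Normalize row 1: new (row 1, RHS) = (2/5)/1 = 2/5.
z-row ← z-row − (-6)·(new row 1): 6/5 − (-6)·(2/5) = 18/5.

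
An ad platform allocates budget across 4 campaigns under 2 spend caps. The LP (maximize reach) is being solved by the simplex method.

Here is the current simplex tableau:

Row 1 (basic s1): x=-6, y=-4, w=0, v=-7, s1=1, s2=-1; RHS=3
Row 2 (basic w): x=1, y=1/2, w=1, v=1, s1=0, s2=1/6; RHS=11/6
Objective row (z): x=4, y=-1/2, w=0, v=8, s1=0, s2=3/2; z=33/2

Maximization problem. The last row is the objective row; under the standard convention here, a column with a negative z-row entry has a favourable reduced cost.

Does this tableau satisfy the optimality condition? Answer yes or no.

no

Column y has objective-row coefficient -1/2, which is negative; an improving pivot exists, so not yet optimal.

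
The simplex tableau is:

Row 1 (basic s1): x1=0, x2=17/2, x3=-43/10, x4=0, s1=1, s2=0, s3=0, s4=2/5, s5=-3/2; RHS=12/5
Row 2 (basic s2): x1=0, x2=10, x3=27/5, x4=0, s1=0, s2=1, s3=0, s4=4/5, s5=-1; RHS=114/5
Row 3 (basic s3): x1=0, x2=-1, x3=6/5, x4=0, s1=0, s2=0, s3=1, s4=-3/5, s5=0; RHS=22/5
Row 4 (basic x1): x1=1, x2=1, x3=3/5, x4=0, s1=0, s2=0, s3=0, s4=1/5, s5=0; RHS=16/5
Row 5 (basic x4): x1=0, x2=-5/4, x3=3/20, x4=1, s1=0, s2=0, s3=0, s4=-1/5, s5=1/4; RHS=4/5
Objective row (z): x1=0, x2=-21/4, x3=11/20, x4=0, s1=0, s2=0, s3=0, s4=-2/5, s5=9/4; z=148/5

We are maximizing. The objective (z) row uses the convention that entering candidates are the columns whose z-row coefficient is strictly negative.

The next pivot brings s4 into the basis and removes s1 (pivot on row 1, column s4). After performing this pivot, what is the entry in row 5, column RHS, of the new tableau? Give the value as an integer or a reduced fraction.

Pivot element is row 1, column s4: 2/5.
Normalize row 1: new (row 1, RHS) = (12/5)/(2/5) = 6.
row 5 ← row 5 − (-1/5)·(new row 1): 4/5 − (-1/5)·6 = 2.

2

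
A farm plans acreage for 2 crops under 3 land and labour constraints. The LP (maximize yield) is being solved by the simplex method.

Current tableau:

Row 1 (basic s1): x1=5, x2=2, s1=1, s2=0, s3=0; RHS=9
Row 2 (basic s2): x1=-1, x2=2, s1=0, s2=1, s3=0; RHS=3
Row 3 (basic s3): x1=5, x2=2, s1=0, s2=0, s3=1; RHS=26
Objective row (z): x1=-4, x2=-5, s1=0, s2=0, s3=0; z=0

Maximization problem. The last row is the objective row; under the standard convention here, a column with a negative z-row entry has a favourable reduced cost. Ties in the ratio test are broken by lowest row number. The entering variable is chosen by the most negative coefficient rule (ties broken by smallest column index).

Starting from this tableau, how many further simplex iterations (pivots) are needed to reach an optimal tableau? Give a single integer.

pivot: x2 in, s2 out → z = 15/2
pivot: x1 in, s1 out → z = 14
No improving column remains; optimal.

2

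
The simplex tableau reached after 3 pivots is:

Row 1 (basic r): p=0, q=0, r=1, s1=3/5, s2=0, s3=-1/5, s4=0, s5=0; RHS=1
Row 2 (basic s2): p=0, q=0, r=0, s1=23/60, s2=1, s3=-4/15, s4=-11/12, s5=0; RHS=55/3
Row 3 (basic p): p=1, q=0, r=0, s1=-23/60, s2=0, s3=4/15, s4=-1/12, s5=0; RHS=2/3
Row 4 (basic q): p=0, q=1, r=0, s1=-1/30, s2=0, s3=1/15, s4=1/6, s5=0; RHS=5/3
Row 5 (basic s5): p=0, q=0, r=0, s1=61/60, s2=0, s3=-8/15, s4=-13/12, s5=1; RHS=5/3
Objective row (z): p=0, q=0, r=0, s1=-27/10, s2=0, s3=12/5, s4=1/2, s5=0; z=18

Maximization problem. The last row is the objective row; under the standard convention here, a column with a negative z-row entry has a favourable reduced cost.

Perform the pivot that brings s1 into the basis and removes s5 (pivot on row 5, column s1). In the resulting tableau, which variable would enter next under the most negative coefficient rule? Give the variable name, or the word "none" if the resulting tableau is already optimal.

s4

Pivot element 61/60. New z-row = old z-row − (-27/10)·(row 5/(61/60)).
Updated z-row coefficients: p: 0, q: 0, r: 0, s1: 0, s2: 0, s3: 60/61, s4: -145/61, s5: 162/61.
The most negative is -145/61 in column s4, so s4 would enter next.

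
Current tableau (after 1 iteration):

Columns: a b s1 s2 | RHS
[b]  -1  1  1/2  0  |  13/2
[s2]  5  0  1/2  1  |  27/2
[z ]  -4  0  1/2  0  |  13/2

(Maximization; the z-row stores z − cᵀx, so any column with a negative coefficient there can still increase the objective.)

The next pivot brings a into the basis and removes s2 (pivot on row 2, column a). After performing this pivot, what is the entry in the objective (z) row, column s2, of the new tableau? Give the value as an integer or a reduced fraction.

4/5

Pivot element is row 2, column a: 5.
Normalize row 2: new (row 2, s2) = 1/5 = 1/5.
z-row ← z-row − (-4)·(new row 2): 0 − (-4)·(1/5) = 4/5.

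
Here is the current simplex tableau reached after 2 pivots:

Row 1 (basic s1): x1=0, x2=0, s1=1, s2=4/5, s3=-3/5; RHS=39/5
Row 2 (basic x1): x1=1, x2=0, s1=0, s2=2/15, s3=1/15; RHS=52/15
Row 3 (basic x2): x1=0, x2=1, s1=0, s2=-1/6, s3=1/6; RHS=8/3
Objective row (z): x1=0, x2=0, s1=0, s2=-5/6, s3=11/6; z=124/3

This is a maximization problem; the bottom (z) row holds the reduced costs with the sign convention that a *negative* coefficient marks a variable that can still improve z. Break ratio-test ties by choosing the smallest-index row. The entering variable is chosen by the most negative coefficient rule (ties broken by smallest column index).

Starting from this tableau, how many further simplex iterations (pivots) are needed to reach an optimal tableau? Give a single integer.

1

pivot: s2 in, s1 out → z = 1187/24
No improving column remains; optimal.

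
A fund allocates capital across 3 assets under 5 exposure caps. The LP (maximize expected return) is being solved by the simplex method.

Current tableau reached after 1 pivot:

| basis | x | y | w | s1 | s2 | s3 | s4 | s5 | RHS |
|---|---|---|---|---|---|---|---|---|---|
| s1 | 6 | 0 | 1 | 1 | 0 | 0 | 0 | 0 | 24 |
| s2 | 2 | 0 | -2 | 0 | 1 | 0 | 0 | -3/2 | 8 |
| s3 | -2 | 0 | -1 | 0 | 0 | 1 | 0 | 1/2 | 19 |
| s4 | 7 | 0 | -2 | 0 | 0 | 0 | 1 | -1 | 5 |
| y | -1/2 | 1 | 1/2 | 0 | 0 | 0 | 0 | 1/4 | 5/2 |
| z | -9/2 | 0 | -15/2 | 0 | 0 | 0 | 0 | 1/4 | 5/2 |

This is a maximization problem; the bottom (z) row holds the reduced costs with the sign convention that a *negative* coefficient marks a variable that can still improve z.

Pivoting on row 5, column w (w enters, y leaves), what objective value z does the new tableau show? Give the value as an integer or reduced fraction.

Minimum ratio for w: (5/2)/(1/2) = 5.
z changes by −(z-row coeff of w)·ratio = −(-15/2)·5 = 75/2.
New z = 5/2 + (75/2) = 40.

40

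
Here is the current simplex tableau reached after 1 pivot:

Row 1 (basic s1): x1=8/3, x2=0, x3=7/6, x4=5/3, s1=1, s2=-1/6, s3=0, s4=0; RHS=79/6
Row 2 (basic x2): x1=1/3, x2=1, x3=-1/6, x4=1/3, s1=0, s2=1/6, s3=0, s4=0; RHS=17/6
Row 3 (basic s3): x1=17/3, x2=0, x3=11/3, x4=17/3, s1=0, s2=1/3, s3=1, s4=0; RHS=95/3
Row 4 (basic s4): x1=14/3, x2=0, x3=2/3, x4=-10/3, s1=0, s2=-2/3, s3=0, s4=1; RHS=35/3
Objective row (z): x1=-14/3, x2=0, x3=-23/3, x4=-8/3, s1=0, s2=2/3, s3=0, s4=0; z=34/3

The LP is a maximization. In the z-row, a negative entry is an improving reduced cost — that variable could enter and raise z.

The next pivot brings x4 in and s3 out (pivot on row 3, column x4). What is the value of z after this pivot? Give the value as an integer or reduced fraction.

Minimum ratio for x4: (95/3)/(17/3) = 95/17.
z changes by −(z-row coeff of x4)·ratio = −(-8/3)·(95/17) = 760/51.
New z = 34/3 + (760/51) = 446/17.

446/17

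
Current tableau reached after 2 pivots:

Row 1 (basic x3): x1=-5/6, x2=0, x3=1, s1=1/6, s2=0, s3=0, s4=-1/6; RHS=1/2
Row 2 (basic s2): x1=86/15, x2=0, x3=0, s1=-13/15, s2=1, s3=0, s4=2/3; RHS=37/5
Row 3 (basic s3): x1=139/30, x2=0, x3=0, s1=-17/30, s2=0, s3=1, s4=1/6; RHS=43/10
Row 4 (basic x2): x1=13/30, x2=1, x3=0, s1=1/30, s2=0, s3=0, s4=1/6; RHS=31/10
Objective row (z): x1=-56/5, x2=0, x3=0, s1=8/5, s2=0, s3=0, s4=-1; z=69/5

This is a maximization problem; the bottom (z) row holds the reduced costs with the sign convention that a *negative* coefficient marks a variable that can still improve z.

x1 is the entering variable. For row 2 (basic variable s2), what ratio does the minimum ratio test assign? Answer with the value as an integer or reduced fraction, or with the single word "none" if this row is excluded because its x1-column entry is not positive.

Ratio = RHS / (x1 entry) = (37/5) / (86/15) = 111/86.

111/86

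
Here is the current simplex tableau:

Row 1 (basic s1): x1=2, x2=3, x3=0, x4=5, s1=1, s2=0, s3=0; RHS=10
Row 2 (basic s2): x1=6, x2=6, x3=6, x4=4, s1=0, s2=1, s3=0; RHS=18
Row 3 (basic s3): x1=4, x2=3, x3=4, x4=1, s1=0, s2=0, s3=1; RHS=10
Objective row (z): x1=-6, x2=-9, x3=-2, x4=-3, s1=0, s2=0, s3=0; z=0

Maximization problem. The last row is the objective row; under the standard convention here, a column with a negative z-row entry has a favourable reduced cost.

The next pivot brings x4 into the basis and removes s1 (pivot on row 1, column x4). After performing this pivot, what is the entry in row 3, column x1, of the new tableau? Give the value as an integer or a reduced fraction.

18/5

Pivot element is row 1, column x4: 5.
Normalize row 1: new (row 1, x1) = 2/5 = 2/5.
row 3 ← row 3 − 1·(new row 1): 4 − 1·(2/5) = 18/5.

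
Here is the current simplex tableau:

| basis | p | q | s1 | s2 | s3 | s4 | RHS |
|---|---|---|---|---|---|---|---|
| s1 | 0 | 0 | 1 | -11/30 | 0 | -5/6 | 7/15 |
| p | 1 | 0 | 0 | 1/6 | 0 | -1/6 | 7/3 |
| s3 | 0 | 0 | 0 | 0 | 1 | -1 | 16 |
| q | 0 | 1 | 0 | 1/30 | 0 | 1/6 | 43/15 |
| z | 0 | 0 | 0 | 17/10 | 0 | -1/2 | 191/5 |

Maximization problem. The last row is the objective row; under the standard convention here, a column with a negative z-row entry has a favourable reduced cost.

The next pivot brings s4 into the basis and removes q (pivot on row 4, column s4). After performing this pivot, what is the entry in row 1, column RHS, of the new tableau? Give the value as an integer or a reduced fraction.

74/5

Pivot element is row 4, column s4: 1/6.
Normalize row 4: new (row 4, RHS) = (43/15)/(1/6) = 86/5.
row 1 ← row 1 − (-5/6)·(new row 4): 7/15 − (-5/6)·(86/5) = 74/5.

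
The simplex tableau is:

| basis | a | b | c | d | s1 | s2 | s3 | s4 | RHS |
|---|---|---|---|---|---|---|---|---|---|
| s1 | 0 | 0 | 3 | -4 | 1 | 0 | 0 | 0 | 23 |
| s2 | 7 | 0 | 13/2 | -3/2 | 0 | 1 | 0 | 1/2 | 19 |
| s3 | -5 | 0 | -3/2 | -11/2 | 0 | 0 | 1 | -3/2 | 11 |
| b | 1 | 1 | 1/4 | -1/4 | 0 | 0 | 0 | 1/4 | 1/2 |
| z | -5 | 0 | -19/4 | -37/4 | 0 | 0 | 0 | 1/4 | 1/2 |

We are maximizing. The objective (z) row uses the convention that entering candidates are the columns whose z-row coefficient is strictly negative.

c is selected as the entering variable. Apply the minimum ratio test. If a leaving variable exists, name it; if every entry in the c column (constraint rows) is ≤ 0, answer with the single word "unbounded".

b

Ratios: row 1 (s1): 23/3 = 23/3; row 2 (s2): 19/(13/2) = 38/13; row 3 (s3): entry -3/2 ≤ 0, skip; row 4 (b): (1/2)/(1/4) = 2.
Minimum ratio is in the b row, so b leaves.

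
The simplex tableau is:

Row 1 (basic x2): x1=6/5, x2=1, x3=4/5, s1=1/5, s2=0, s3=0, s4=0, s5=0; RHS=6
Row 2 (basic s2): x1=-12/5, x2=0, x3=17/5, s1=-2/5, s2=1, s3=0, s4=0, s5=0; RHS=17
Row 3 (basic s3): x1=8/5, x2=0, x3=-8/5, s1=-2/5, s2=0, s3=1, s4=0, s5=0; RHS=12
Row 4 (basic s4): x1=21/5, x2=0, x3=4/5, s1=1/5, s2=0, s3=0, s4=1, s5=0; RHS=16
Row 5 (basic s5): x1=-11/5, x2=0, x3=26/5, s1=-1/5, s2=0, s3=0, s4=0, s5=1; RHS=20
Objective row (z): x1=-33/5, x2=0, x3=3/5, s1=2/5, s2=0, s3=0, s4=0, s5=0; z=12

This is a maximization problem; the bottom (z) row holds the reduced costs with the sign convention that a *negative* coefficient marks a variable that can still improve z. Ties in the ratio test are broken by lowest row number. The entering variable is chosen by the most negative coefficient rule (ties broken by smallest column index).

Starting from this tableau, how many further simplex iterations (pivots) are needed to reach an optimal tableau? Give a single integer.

pivot: x1 in, s4 out → z = 260/7
No improving column remains; optimal.

1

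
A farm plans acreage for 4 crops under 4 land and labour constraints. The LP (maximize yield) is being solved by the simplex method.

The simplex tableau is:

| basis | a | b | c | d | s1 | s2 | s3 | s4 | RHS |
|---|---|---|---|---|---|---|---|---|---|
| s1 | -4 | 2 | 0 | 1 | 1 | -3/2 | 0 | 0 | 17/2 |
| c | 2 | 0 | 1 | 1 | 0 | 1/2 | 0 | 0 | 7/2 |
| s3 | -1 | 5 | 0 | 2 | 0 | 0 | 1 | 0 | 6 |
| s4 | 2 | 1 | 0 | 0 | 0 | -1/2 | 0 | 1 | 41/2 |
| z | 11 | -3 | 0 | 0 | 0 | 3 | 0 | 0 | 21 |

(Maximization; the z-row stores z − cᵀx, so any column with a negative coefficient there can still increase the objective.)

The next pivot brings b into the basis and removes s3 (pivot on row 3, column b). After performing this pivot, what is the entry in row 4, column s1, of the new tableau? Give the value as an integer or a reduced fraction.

0

Pivot element is row 3, column b: 5.
Normalize row 3: new (row 3, s1) = 0/5 = 0.
row 4 ← row 4 − 1·(new row 3): 0 − 1·0 = 0.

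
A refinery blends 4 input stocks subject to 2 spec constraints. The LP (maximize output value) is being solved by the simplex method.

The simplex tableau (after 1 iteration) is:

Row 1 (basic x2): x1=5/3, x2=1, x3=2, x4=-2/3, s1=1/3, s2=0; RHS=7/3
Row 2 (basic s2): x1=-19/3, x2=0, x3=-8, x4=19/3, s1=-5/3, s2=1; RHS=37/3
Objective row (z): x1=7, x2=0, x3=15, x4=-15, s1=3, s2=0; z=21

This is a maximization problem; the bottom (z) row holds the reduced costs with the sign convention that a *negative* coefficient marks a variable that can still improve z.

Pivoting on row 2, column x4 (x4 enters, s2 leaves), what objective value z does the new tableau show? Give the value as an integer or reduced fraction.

954/19

Minimum ratio for x4: (37/3)/(19/3) = 37/19.
z changes by −(z-row coeff of x4)·ratio = −(-15)·(37/19) = 555/19.
New z = 21 + (555/19) = 954/19.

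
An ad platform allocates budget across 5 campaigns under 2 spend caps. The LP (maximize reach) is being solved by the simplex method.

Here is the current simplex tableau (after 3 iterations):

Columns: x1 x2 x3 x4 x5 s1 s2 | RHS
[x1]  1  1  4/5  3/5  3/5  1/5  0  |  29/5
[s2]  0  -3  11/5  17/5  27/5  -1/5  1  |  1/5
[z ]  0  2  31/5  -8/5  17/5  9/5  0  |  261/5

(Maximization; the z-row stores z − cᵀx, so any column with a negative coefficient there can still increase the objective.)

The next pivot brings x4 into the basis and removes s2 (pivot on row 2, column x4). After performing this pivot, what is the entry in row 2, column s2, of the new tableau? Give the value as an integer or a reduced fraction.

Pivot element is row 2, column x4: 17/5.
Normalize row 2: new (row 2, s2) = 1/(17/5) = 5/17.
Row 2 is the pivot row, so the entry is 5/17.

5/17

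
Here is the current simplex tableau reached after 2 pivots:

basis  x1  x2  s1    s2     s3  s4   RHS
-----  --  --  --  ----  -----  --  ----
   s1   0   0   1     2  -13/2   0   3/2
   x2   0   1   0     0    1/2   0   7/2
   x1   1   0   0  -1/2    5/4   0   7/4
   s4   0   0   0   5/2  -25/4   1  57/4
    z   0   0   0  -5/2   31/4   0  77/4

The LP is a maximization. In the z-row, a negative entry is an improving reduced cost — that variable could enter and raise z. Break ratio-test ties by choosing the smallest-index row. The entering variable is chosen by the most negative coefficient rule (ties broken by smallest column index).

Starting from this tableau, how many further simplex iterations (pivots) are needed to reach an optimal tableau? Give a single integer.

2

pivot: s2 in, s1 out → z = 169/8
pivot: s3 in, s4 out → z = 118/5
No improving column remains; optimal.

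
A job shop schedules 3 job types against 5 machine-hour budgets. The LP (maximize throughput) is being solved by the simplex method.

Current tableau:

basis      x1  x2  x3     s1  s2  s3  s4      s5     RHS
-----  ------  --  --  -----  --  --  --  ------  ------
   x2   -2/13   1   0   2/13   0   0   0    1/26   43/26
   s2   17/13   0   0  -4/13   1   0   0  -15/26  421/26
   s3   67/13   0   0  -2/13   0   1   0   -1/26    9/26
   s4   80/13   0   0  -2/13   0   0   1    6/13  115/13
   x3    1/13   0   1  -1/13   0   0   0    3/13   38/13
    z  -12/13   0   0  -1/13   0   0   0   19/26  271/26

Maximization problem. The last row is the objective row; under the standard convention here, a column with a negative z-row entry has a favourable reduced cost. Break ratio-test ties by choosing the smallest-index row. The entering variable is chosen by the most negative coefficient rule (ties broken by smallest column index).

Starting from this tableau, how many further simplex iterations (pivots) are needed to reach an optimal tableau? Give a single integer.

2

pivot: x1 in, s3 out → z = 1405/134
pivot: s1 in, x2 out → z = 233/20
No improving column remains; optimal.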